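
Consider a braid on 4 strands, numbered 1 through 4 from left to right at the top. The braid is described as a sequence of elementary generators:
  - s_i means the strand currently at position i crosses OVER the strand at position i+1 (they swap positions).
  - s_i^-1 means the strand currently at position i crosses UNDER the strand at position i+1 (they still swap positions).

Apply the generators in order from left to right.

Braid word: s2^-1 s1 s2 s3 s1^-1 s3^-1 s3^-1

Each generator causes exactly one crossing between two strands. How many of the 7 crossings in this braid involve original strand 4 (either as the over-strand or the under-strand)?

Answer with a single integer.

Answer: 3

Derivation:
Gen 1: crossing 2x3. Involves strand 4? no. Count so far: 0
Gen 2: crossing 1x3. Involves strand 4? no. Count so far: 0
Gen 3: crossing 1x2. Involves strand 4? no. Count so far: 0
Gen 4: crossing 1x4. Involves strand 4? yes. Count so far: 1
Gen 5: crossing 3x2. Involves strand 4? no. Count so far: 1
Gen 6: crossing 4x1. Involves strand 4? yes. Count so far: 2
Gen 7: crossing 1x4. Involves strand 4? yes. Count so far: 3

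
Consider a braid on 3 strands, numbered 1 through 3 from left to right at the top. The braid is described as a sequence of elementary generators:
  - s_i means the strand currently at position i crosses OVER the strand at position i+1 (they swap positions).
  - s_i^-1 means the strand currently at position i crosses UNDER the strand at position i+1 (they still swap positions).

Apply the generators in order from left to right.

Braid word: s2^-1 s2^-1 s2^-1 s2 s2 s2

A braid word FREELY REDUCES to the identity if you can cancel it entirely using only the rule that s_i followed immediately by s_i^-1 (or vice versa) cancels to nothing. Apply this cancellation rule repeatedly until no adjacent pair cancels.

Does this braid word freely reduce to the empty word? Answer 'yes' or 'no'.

Answer: yes

Derivation:
Gen 1 (s2^-1): push. Stack: [s2^-1]
Gen 2 (s2^-1): push. Stack: [s2^-1 s2^-1]
Gen 3 (s2^-1): push. Stack: [s2^-1 s2^-1 s2^-1]
Gen 4 (s2): cancels prior s2^-1. Stack: [s2^-1 s2^-1]
Gen 5 (s2): cancels prior s2^-1. Stack: [s2^-1]
Gen 6 (s2): cancels prior s2^-1. Stack: []
Reduced word: (empty)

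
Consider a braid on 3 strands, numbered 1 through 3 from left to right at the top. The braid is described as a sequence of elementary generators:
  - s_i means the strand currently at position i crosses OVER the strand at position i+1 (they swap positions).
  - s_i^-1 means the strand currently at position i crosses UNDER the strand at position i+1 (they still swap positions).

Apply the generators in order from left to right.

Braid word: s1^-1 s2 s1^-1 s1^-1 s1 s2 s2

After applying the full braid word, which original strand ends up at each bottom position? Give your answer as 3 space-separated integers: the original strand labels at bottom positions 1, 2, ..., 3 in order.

Answer: 3 2 1

Derivation:
Gen 1 (s1^-1): strand 1 crosses under strand 2. Perm now: [2 1 3]
Gen 2 (s2): strand 1 crosses over strand 3. Perm now: [2 3 1]
Gen 3 (s1^-1): strand 2 crosses under strand 3. Perm now: [3 2 1]
Gen 4 (s1^-1): strand 3 crosses under strand 2. Perm now: [2 3 1]
Gen 5 (s1): strand 2 crosses over strand 3. Perm now: [3 2 1]
Gen 6 (s2): strand 2 crosses over strand 1. Perm now: [3 1 2]
Gen 7 (s2): strand 1 crosses over strand 2. Perm now: [3 2 1]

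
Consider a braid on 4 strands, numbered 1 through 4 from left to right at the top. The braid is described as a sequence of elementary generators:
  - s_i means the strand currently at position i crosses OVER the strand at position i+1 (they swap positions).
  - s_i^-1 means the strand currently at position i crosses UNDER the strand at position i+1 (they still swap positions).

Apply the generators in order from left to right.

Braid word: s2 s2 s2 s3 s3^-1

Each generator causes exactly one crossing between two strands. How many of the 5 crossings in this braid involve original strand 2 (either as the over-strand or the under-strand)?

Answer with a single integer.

Gen 1: crossing 2x3. Involves strand 2? yes. Count so far: 1
Gen 2: crossing 3x2. Involves strand 2? yes. Count so far: 2
Gen 3: crossing 2x3. Involves strand 2? yes. Count so far: 3
Gen 4: crossing 2x4. Involves strand 2? yes. Count so far: 4
Gen 5: crossing 4x2. Involves strand 2? yes. Count so far: 5

Answer: 5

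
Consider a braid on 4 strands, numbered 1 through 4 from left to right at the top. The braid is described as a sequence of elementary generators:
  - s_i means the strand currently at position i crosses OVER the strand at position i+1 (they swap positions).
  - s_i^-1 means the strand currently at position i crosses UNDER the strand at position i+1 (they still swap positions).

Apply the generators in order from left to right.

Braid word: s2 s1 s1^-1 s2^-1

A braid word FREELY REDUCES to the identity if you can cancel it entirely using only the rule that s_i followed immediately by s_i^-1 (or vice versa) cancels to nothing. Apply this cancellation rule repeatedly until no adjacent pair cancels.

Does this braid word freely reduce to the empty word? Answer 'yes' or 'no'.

Answer: yes

Derivation:
Gen 1 (s2): push. Stack: [s2]
Gen 2 (s1): push. Stack: [s2 s1]
Gen 3 (s1^-1): cancels prior s1. Stack: [s2]
Gen 4 (s2^-1): cancels prior s2. Stack: []
Reduced word: (empty)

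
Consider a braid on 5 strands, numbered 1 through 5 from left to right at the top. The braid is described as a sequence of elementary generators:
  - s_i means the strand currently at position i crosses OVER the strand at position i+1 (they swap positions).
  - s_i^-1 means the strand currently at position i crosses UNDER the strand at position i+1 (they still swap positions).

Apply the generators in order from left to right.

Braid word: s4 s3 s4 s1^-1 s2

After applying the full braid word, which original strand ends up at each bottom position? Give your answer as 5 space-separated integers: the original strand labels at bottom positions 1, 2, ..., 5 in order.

Gen 1 (s4): strand 4 crosses over strand 5. Perm now: [1 2 3 5 4]
Gen 2 (s3): strand 3 crosses over strand 5. Perm now: [1 2 5 3 4]
Gen 3 (s4): strand 3 crosses over strand 4. Perm now: [1 2 5 4 3]
Gen 4 (s1^-1): strand 1 crosses under strand 2. Perm now: [2 1 5 4 3]
Gen 5 (s2): strand 1 crosses over strand 5. Perm now: [2 5 1 4 3]

Answer: 2 5 1 4 3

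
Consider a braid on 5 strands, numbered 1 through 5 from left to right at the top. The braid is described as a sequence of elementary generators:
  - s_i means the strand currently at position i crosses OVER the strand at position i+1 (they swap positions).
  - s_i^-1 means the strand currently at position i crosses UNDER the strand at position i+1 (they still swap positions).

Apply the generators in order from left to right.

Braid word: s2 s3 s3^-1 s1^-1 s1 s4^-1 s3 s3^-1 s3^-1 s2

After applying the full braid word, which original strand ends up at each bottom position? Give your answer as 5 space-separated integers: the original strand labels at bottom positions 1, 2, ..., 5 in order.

Gen 1 (s2): strand 2 crosses over strand 3. Perm now: [1 3 2 4 5]
Gen 2 (s3): strand 2 crosses over strand 4. Perm now: [1 3 4 2 5]
Gen 3 (s3^-1): strand 4 crosses under strand 2. Perm now: [1 3 2 4 5]
Gen 4 (s1^-1): strand 1 crosses under strand 3. Perm now: [3 1 2 4 5]
Gen 5 (s1): strand 3 crosses over strand 1. Perm now: [1 3 2 4 5]
Gen 6 (s4^-1): strand 4 crosses under strand 5. Perm now: [1 3 2 5 4]
Gen 7 (s3): strand 2 crosses over strand 5. Perm now: [1 3 5 2 4]
Gen 8 (s3^-1): strand 5 crosses under strand 2. Perm now: [1 3 2 5 4]
Gen 9 (s3^-1): strand 2 crosses under strand 5. Perm now: [1 3 5 2 4]
Gen 10 (s2): strand 3 crosses over strand 5. Perm now: [1 5 3 2 4]

Answer: 1 5 3 2 4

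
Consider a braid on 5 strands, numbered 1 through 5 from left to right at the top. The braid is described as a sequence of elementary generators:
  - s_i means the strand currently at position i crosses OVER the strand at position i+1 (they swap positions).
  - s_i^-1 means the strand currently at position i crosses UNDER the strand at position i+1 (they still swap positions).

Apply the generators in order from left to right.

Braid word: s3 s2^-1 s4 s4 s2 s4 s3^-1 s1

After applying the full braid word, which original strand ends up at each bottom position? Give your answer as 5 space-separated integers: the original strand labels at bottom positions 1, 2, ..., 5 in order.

Answer: 2 1 5 4 3

Derivation:
Gen 1 (s3): strand 3 crosses over strand 4. Perm now: [1 2 4 3 5]
Gen 2 (s2^-1): strand 2 crosses under strand 4. Perm now: [1 4 2 3 5]
Gen 3 (s4): strand 3 crosses over strand 5. Perm now: [1 4 2 5 3]
Gen 4 (s4): strand 5 crosses over strand 3. Perm now: [1 4 2 3 5]
Gen 5 (s2): strand 4 crosses over strand 2. Perm now: [1 2 4 3 5]
Gen 6 (s4): strand 3 crosses over strand 5. Perm now: [1 2 4 5 3]
Gen 7 (s3^-1): strand 4 crosses under strand 5. Perm now: [1 2 5 4 3]
Gen 8 (s1): strand 1 crosses over strand 2. Perm now: [2 1 5 4 3]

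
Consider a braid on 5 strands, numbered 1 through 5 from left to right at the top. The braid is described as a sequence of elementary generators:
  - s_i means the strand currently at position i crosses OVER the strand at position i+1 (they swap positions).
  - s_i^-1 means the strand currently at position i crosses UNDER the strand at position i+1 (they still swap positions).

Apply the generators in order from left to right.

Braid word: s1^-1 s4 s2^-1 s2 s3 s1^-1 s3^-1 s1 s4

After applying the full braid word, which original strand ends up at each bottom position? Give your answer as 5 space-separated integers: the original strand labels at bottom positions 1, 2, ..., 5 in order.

Gen 1 (s1^-1): strand 1 crosses under strand 2. Perm now: [2 1 3 4 5]
Gen 2 (s4): strand 4 crosses over strand 5. Perm now: [2 1 3 5 4]
Gen 3 (s2^-1): strand 1 crosses under strand 3. Perm now: [2 3 1 5 4]
Gen 4 (s2): strand 3 crosses over strand 1. Perm now: [2 1 3 5 4]
Gen 5 (s3): strand 3 crosses over strand 5. Perm now: [2 1 5 3 4]
Gen 6 (s1^-1): strand 2 crosses under strand 1. Perm now: [1 2 5 3 4]
Gen 7 (s3^-1): strand 5 crosses under strand 3. Perm now: [1 2 3 5 4]
Gen 8 (s1): strand 1 crosses over strand 2. Perm now: [2 1 3 5 4]
Gen 9 (s4): strand 5 crosses over strand 4. Perm now: [2 1 3 4 5]

Answer: 2 1 3 4 5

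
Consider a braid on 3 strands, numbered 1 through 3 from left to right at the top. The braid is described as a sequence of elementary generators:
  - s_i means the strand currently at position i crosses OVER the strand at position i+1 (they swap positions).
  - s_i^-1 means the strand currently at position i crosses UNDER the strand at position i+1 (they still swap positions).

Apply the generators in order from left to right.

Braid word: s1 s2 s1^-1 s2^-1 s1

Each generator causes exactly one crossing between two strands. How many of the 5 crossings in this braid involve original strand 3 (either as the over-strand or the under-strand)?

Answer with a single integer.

Answer: 3

Derivation:
Gen 1: crossing 1x2. Involves strand 3? no. Count so far: 0
Gen 2: crossing 1x3. Involves strand 3? yes. Count so far: 1
Gen 3: crossing 2x3. Involves strand 3? yes. Count so far: 2
Gen 4: crossing 2x1. Involves strand 3? no. Count so far: 2
Gen 5: crossing 3x1. Involves strand 3? yes. Count so far: 3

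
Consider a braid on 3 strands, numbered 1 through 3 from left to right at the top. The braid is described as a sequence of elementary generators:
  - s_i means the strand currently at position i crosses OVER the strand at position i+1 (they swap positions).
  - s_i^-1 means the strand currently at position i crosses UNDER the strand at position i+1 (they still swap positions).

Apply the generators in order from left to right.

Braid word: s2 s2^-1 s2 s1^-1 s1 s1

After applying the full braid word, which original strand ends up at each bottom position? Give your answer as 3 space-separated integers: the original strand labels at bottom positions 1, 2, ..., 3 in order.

Gen 1 (s2): strand 2 crosses over strand 3. Perm now: [1 3 2]
Gen 2 (s2^-1): strand 3 crosses under strand 2. Perm now: [1 2 3]
Gen 3 (s2): strand 2 crosses over strand 3. Perm now: [1 3 2]
Gen 4 (s1^-1): strand 1 crosses under strand 3. Perm now: [3 1 2]
Gen 5 (s1): strand 3 crosses over strand 1. Perm now: [1 3 2]
Gen 6 (s1): strand 1 crosses over strand 3. Perm now: [3 1 2]

Answer: 3 1 2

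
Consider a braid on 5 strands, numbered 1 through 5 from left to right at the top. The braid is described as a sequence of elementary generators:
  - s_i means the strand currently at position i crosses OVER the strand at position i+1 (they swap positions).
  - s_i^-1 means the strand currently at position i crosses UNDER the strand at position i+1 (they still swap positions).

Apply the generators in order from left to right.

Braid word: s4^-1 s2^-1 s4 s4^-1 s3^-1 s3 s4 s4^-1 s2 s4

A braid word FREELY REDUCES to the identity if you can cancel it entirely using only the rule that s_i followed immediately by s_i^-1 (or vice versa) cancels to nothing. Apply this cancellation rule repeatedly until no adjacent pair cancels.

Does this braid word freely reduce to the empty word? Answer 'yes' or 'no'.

Gen 1 (s4^-1): push. Stack: [s4^-1]
Gen 2 (s2^-1): push. Stack: [s4^-1 s2^-1]
Gen 3 (s4): push. Stack: [s4^-1 s2^-1 s4]
Gen 4 (s4^-1): cancels prior s4. Stack: [s4^-1 s2^-1]
Gen 5 (s3^-1): push. Stack: [s4^-1 s2^-1 s3^-1]
Gen 6 (s3): cancels prior s3^-1. Stack: [s4^-1 s2^-1]
Gen 7 (s4): push. Stack: [s4^-1 s2^-1 s4]
Gen 8 (s4^-1): cancels prior s4. Stack: [s4^-1 s2^-1]
Gen 9 (s2): cancels prior s2^-1. Stack: [s4^-1]
Gen 10 (s4): cancels prior s4^-1. Stack: []
Reduced word: (empty)

Answer: yes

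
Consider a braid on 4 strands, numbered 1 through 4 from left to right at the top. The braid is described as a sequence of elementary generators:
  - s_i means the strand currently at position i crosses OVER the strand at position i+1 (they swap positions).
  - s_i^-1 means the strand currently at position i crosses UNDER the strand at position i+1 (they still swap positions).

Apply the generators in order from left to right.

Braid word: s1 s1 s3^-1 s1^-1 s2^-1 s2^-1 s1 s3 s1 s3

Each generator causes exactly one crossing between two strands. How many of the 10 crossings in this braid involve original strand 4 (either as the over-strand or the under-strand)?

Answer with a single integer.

Answer: 5

Derivation:
Gen 1: crossing 1x2. Involves strand 4? no. Count so far: 0
Gen 2: crossing 2x1. Involves strand 4? no. Count so far: 0
Gen 3: crossing 3x4. Involves strand 4? yes. Count so far: 1
Gen 4: crossing 1x2. Involves strand 4? no. Count so far: 1
Gen 5: crossing 1x4. Involves strand 4? yes. Count so far: 2
Gen 6: crossing 4x1. Involves strand 4? yes. Count so far: 3
Gen 7: crossing 2x1. Involves strand 4? no. Count so far: 3
Gen 8: crossing 4x3. Involves strand 4? yes. Count so far: 4
Gen 9: crossing 1x2. Involves strand 4? no. Count so far: 4
Gen 10: crossing 3x4. Involves strand 4? yes. Count so far: 5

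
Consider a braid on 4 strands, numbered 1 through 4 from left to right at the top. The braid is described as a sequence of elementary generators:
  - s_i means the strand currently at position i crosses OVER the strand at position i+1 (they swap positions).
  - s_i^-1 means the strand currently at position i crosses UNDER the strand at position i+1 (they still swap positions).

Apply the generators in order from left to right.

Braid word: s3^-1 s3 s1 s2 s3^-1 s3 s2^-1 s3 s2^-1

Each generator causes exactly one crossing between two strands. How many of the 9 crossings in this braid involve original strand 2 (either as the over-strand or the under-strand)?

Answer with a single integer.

Answer: 1

Derivation:
Gen 1: crossing 3x4. Involves strand 2? no. Count so far: 0
Gen 2: crossing 4x3. Involves strand 2? no. Count so far: 0
Gen 3: crossing 1x2. Involves strand 2? yes. Count so far: 1
Gen 4: crossing 1x3. Involves strand 2? no. Count so far: 1
Gen 5: crossing 1x4. Involves strand 2? no. Count so far: 1
Gen 6: crossing 4x1. Involves strand 2? no. Count so far: 1
Gen 7: crossing 3x1. Involves strand 2? no. Count so far: 1
Gen 8: crossing 3x4. Involves strand 2? no. Count so far: 1
Gen 9: crossing 1x4. Involves strand 2? no. Count so far: 1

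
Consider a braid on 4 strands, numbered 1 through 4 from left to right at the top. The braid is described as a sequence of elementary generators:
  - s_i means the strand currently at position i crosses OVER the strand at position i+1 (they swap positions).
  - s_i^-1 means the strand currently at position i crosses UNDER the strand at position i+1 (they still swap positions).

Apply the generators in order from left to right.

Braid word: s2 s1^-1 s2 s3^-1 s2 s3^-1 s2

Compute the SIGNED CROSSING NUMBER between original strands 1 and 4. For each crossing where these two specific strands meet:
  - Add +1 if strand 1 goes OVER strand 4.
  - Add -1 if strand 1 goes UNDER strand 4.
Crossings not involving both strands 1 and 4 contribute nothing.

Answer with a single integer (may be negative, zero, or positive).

Gen 1: crossing 2x3. Both 1&4? no. Sum: 0
Gen 2: crossing 1x3. Both 1&4? no. Sum: 0
Gen 3: crossing 1x2. Both 1&4? no. Sum: 0
Gen 4: 1 under 4. Both 1&4? yes. Contrib: -1. Sum: -1
Gen 5: crossing 2x4. Both 1&4? no. Sum: -1
Gen 6: crossing 2x1. Both 1&4? no. Sum: -1
Gen 7: 4 over 1. Both 1&4? yes. Contrib: -1. Sum: -2

Answer: -2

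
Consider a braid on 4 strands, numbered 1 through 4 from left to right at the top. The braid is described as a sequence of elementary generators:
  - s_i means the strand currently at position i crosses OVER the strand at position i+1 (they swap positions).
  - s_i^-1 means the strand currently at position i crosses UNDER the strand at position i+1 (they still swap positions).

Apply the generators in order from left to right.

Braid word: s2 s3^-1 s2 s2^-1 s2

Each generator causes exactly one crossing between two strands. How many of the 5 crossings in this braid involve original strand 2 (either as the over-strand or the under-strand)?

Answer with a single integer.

Gen 1: crossing 2x3. Involves strand 2? yes. Count so far: 1
Gen 2: crossing 2x4. Involves strand 2? yes. Count so far: 2
Gen 3: crossing 3x4. Involves strand 2? no. Count so far: 2
Gen 4: crossing 4x3. Involves strand 2? no. Count so far: 2
Gen 5: crossing 3x4. Involves strand 2? no. Count so far: 2

Answer: 2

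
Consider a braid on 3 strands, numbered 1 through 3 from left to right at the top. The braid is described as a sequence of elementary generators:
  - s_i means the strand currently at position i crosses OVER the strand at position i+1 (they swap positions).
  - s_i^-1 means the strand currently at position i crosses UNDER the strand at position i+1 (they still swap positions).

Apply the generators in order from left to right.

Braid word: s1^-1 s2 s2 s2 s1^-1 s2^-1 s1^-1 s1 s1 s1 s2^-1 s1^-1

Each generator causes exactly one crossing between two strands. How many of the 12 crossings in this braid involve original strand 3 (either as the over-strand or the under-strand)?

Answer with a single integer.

Answer: 9

Derivation:
Gen 1: crossing 1x2. Involves strand 3? no. Count so far: 0
Gen 2: crossing 1x3. Involves strand 3? yes. Count so far: 1
Gen 3: crossing 3x1. Involves strand 3? yes. Count so far: 2
Gen 4: crossing 1x3. Involves strand 3? yes. Count so far: 3
Gen 5: crossing 2x3. Involves strand 3? yes. Count so far: 4
Gen 6: crossing 2x1. Involves strand 3? no. Count so far: 4
Gen 7: crossing 3x1. Involves strand 3? yes. Count so far: 5
Gen 8: crossing 1x3. Involves strand 3? yes. Count so far: 6
Gen 9: crossing 3x1. Involves strand 3? yes. Count so far: 7
Gen 10: crossing 1x3. Involves strand 3? yes. Count so far: 8
Gen 11: crossing 1x2. Involves strand 3? no. Count so far: 8
Gen 12: crossing 3x2. Involves strand 3? yes. Count so far: 9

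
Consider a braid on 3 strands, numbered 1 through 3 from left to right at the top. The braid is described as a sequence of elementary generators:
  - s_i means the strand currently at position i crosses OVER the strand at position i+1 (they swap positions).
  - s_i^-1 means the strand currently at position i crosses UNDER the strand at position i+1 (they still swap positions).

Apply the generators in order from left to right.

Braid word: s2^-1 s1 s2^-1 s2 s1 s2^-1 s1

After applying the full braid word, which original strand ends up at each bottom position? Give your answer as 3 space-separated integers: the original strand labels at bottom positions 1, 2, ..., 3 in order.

Answer: 2 1 3

Derivation:
Gen 1 (s2^-1): strand 2 crosses under strand 3. Perm now: [1 3 2]
Gen 2 (s1): strand 1 crosses over strand 3. Perm now: [3 1 2]
Gen 3 (s2^-1): strand 1 crosses under strand 2. Perm now: [3 2 1]
Gen 4 (s2): strand 2 crosses over strand 1. Perm now: [3 1 2]
Gen 5 (s1): strand 3 crosses over strand 1. Perm now: [1 3 2]
Gen 6 (s2^-1): strand 3 crosses under strand 2. Perm now: [1 2 3]
Gen 7 (s1): strand 1 crosses over strand 2. Perm now: [2 1 3]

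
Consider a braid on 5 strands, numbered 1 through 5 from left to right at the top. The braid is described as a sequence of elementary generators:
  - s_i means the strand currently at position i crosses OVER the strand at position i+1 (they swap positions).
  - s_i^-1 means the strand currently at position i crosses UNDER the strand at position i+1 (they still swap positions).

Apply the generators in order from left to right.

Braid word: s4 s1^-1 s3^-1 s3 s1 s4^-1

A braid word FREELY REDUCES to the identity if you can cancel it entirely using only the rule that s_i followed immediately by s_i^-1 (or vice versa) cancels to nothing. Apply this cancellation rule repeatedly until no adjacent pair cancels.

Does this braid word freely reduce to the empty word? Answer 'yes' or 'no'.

Gen 1 (s4): push. Stack: [s4]
Gen 2 (s1^-1): push. Stack: [s4 s1^-1]
Gen 3 (s3^-1): push. Stack: [s4 s1^-1 s3^-1]
Gen 4 (s3): cancels prior s3^-1. Stack: [s4 s1^-1]
Gen 5 (s1): cancels prior s1^-1. Stack: [s4]
Gen 6 (s4^-1): cancels prior s4. Stack: []
Reduced word: (empty)

Answer: yes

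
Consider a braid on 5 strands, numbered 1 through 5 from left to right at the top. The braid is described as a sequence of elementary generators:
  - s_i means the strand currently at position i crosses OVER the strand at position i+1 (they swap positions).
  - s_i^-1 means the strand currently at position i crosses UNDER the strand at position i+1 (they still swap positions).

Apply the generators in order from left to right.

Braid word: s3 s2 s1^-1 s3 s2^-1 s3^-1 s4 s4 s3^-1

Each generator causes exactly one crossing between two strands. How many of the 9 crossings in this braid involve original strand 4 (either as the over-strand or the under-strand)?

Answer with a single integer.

Answer: 3

Derivation:
Gen 1: crossing 3x4. Involves strand 4? yes. Count so far: 1
Gen 2: crossing 2x4. Involves strand 4? yes. Count so far: 2
Gen 3: crossing 1x4. Involves strand 4? yes. Count so far: 3
Gen 4: crossing 2x3. Involves strand 4? no. Count so far: 3
Gen 5: crossing 1x3. Involves strand 4? no. Count so far: 3
Gen 6: crossing 1x2. Involves strand 4? no. Count so far: 3
Gen 7: crossing 1x5. Involves strand 4? no. Count so far: 3
Gen 8: crossing 5x1. Involves strand 4? no. Count so far: 3
Gen 9: crossing 2x1. Involves strand 4? no. Count so far: 3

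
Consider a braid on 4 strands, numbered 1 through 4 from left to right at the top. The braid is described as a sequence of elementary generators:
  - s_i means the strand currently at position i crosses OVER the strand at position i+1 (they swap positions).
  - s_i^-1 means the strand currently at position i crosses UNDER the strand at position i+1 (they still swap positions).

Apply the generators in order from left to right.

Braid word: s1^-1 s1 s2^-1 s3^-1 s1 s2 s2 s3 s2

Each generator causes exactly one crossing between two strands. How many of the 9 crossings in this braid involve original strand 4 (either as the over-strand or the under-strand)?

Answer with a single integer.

Gen 1: crossing 1x2. Involves strand 4? no. Count so far: 0
Gen 2: crossing 2x1. Involves strand 4? no. Count so far: 0
Gen 3: crossing 2x3. Involves strand 4? no. Count so far: 0
Gen 4: crossing 2x4. Involves strand 4? yes. Count so far: 1
Gen 5: crossing 1x3. Involves strand 4? no. Count so far: 1
Gen 6: crossing 1x4. Involves strand 4? yes. Count so far: 2
Gen 7: crossing 4x1. Involves strand 4? yes. Count so far: 3
Gen 8: crossing 4x2. Involves strand 4? yes. Count so far: 4
Gen 9: crossing 1x2. Involves strand 4? no. Count so far: 4

Answer: 4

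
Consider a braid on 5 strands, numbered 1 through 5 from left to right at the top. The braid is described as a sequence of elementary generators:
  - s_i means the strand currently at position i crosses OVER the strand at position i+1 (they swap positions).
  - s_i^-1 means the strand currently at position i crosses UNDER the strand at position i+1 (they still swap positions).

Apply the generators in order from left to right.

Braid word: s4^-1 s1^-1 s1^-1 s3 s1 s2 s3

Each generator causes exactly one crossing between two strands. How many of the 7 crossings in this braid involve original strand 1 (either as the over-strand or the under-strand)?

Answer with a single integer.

Answer: 5

Derivation:
Gen 1: crossing 4x5. Involves strand 1? no. Count so far: 0
Gen 2: crossing 1x2. Involves strand 1? yes. Count so far: 1
Gen 3: crossing 2x1. Involves strand 1? yes. Count so far: 2
Gen 4: crossing 3x5. Involves strand 1? no. Count so far: 2
Gen 5: crossing 1x2. Involves strand 1? yes. Count so far: 3
Gen 6: crossing 1x5. Involves strand 1? yes. Count so far: 4
Gen 7: crossing 1x3. Involves strand 1? yes. Count so far: 5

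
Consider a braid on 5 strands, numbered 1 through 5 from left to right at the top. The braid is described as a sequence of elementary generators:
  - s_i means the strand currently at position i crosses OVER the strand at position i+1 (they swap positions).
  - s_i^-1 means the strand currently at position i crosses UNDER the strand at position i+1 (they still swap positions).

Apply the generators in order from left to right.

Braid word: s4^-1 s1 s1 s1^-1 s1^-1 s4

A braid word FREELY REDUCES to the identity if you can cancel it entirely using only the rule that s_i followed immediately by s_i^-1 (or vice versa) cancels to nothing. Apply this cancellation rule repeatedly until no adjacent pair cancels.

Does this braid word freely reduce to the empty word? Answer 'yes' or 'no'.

Answer: yes

Derivation:
Gen 1 (s4^-1): push. Stack: [s4^-1]
Gen 2 (s1): push. Stack: [s4^-1 s1]
Gen 3 (s1): push. Stack: [s4^-1 s1 s1]
Gen 4 (s1^-1): cancels prior s1. Stack: [s4^-1 s1]
Gen 5 (s1^-1): cancels prior s1. Stack: [s4^-1]
Gen 6 (s4): cancels prior s4^-1. Stack: []
Reduced word: (empty)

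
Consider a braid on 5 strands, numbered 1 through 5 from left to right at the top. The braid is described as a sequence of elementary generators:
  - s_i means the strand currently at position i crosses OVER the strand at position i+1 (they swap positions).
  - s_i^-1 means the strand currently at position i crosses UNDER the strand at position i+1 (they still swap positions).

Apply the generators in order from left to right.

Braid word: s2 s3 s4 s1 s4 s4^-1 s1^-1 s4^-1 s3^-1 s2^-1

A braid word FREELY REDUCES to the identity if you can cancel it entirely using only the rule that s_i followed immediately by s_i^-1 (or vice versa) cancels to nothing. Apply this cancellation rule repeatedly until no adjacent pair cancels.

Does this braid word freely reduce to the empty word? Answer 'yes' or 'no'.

Gen 1 (s2): push. Stack: [s2]
Gen 2 (s3): push. Stack: [s2 s3]
Gen 3 (s4): push. Stack: [s2 s3 s4]
Gen 4 (s1): push. Stack: [s2 s3 s4 s1]
Gen 5 (s4): push. Stack: [s2 s3 s4 s1 s4]
Gen 6 (s4^-1): cancels prior s4. Stack: [s2 s3 s4 s1]
Gen 7 (s1^-1): cancels prior s1. Stack: [s2 s3 s4]
Gen 8 (s4^-1): cancels prior s4. Stack: [s2 s3]
Gen 9 (s3^-1): cancels prior s3. Stack: [s2]
Gen 10 (s2^-1): cancels prior s2. Stack: []
Reduced word: (empty)

Answer: yes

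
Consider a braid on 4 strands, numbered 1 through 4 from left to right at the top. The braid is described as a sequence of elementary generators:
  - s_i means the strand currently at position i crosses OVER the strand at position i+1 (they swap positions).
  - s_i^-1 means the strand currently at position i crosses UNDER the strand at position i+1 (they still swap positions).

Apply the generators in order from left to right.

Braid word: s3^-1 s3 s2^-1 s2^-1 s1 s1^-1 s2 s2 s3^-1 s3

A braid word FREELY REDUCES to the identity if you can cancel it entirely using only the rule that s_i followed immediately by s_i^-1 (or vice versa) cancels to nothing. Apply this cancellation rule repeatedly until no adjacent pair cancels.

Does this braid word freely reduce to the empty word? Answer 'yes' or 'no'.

Answer: yes

Derivation:
Gen 1 (s3^-1): push. Stack: [s3^-1]
Gen 2 (s3): cancels prior s3^-1. Stack: []
Gen 3 (s2^-1): push. Stack: [s2^-1]
Gen 4 (s2^-1): push. Stack: [s2^-1 s2^-1]
Gen 5 (s1): push. Stack: [s2^-1 s2^-1 s1]
Gen 6 (s1^-1): cancels prior s1. Stack: [s2^-1 s2^-1]
Gen 7 (s2): cancels prior s2^-1. Stack: [s2^-1]
Gen 8 (s2): cancels prior s2^-1. Stack: []
Gen 9 (s3^-1): push. Stack: [s3^-1]
Gen 10 (s3): cancels prior s3^-1. Stack: []
Reduced word: (empty)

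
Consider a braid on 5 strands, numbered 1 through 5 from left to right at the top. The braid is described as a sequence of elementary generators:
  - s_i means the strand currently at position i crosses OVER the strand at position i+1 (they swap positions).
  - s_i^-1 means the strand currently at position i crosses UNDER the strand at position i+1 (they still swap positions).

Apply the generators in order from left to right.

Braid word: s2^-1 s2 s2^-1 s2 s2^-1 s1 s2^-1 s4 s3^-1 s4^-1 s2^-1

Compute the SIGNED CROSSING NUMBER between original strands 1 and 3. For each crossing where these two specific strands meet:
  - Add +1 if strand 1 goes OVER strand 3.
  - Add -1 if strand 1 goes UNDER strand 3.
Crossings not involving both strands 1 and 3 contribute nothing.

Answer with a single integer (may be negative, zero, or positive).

Answer: 1

Derivation:
Gen 1: crossing 2x3. Both 1&3? no. Sum: 0
Gen 2: crossing 3x2. Both 1&3? no. Sum: 0
Gen 3: crossing 2x3. Both 1&3? no. Sum: 0
Gen 4: crossing 3x2. Both 1&3? no. Sum: 0
Gen 5: crossing 2x3. Both 1&3? no. Sum: 0
Gen 6: 1 over 3. Both 1&3? yes. Contrib: +1. Sum: 1
Gen 7: crossing 1x2. Both 1&3? no. Sum: 1
Gen 8: crossing 4x5. Both 1&3? no. Sum: 1
Gen 9: crossing 1x5. Both 1&3? no. Sum: 1
Gen 10: crossing 1x4. Both 1&3? no. Sum: 1
Gen 11: crossing 2x5. Both 1&3? no. Sum: 1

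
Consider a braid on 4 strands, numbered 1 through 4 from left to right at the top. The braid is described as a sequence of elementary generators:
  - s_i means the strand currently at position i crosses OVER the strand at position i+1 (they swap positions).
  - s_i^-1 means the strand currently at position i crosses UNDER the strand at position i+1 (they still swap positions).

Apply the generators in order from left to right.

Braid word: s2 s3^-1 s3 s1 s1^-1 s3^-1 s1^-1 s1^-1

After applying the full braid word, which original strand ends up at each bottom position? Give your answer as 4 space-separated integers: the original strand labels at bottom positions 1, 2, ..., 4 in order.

Answer: 1 3 4 2

Derivation:
Gen 1 (s2): strand 2 crosses over strand 3. Perm now: [1 3 2 4]
Gen 2 (s3^-1): strand 2 crosses under strand 4. Perm now: [1 3 4 2]
Gen 3 (s3): strand 4 crosses over strand 2. Perm now: [1 3 2 4]
Gen 4 (s1): strand 1 crosses over strand 3. Perm now: [3 1 2 4]
Gen 5 (s1^-1): strand 3 crosses under strand 1. Perm now: [1 3 2 4]
Gen 6 (s3^-1): strand 2 crosses under strand 4. Perm now: [1 3 4 2]
Gen 7 (s1^-1): strand 1 crosses under strand 3. Perm now: [3 1 4 2]
Gen 8 (s1^-1): strand 3 crosses under strand 1. Perm now: [1 3 4 2]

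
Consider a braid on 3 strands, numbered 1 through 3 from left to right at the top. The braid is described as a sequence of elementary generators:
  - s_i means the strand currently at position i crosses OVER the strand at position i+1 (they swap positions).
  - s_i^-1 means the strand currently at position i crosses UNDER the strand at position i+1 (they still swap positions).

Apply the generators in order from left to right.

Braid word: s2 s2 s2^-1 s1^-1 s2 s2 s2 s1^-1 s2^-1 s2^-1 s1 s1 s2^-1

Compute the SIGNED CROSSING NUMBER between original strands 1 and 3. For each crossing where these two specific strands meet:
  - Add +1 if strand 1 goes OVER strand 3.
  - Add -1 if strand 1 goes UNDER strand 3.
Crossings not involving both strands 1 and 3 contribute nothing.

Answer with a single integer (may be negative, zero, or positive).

Answer: 0

Derivation:
Gen 1: crossing 2x3. Both 1&3? no. Sum: 0
Gen 2: crossing 3x2. Both 1&3? no. Sum: 0
Gen 3: crossing 2x3. Both 1&3? no. Sum: 0
Gen 4: 1 under 3. Both 1&3? yes. Contrib: -1. Sum: -1
Gen 5: crossing 1x2. Both 1&3? no. Sum: -1
Gen 6: crossing 2x1. Both 1&3? no. Sum: -1
Gen 7: crossing 1x2. Both 1&3? no. Sum: -1
Gen 8: crossing 3x2. Both 1&3? no. Sum: -1
Gen 9: 3 under 1. Both 1&3? yes. Contrib: +1. Sum: 0
Gen 10: 1 under 3. Both 1&3? yes. Contrib: -1. Sum: -1
Gen 11: crossing 2x3. Both 1&3? no. Sum: -1
Gen 12: crossing 3x2. Both 1&3? no. Sum: -1
Gen 13: 3 under 1. Both 1&3? yes. Contrib: +1. Sum: 0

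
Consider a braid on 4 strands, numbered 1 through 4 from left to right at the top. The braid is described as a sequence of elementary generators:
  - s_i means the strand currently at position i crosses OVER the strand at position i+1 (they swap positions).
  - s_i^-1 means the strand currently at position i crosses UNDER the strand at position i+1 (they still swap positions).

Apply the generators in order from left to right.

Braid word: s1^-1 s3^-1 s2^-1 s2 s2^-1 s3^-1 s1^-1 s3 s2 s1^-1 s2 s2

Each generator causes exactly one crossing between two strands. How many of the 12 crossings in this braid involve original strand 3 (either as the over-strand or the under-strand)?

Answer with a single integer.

Gen 1: crossing 1x2. Involves strand 3? no. Count so far: 0
Gen 2: crossing 3x4. Involves strand 3? yes. Count so far: 1
Gen 3: crossing 1x4. Involves strand 3? no. Count so far: 1
Gen 4: crossing 4x1. Involves strand 3? no. Count so far: 1
Gen 5: crossing 1x4. Involves strand 3? no. Count so far: 1
Gen 6: crossing 1x3. Involves strand 3? yes. Count so far: 2
Gen 7: crossing 2x4. Involves strand 3? no. Count so far: 2
Gen 8: crossing 3x1. Involves strand 3? yes. Count so far: 3
Gen 9: crossing 2x1. Involves strand 3? no. Count so far: 3
Gen 10: crossing 4x1. Involves strand 3? no. Count so far: 3
Gen 11: crossing 4x2. Involves strand 3? no. Count so far: 3
Gen 12: crossing 2x4. Involves strand 3? no. Count so far: 3

Answer: 3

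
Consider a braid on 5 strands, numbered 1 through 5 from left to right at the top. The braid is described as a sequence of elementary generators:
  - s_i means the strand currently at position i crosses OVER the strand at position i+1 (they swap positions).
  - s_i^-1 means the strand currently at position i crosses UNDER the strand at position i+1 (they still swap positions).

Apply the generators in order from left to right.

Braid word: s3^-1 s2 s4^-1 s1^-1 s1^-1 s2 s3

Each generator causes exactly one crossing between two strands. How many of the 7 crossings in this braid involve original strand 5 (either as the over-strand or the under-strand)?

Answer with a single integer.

Gen 1: crossing 3x4. Involves strand 5? no. Count so far: 0
Gen 2: crossing 2x4. Involves strand 5? no. Count so far: 0
Gen 3: crossing 3x5. Involves strand 5? yes. Count so far: 1
Gen 4: crossing 1x4. Involves strand 5? no. Count so far: 1
Gen 5: crossing 4x1. Involves strand 5? no. Count so far: 1
Gen 6: crossing 4x2. Involves strand 5? no. Count so far: 1
Gen 7: crossing 4x5. Involves strand 5? yes. Count so far: 2

Answer: 2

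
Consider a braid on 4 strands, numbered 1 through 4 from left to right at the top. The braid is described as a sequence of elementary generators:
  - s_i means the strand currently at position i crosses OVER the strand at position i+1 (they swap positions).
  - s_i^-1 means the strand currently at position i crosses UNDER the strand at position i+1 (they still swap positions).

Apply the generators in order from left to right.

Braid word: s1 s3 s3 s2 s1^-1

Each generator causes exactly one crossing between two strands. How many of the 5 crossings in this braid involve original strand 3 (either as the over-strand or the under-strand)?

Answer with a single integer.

Answer: 4

Derivation:
Gen 1: crossing 1x2. Involves strand 3? no. Count so far: 0
Gen 2: crossing 3x4. Involves strand 3? yes. Count so far: 1
Gen 3: crossing 4x3. Involves strand 3? yes. Count so far: 2
Gen 4: crossing 1x3. Involves strand 3? yes. Count so far: 3
Gen 5: crossing 2x3. Involves strand 3? yes. Count so far: 4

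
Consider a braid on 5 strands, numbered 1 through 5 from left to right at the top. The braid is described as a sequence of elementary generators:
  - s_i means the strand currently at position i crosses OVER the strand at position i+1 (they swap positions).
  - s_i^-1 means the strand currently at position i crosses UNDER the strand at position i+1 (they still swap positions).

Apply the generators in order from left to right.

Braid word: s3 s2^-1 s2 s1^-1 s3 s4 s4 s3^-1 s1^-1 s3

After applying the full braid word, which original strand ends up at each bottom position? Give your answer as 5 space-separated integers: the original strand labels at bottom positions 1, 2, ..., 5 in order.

Gen 1 (s3): strand 3 crosses over strand 4. Perm now: [1 2 4 3 5]
Gen 2 (s2^-1): strand 2 crosses under strand 4. Perm now: [1 4 2 3 5]
Gen 3 (s2): strand 4 crosses over strand 2. Perm now: [1 2 4 3 5]
Gen 4 (s1^-1): strand 1 crosses under strand 2. Perm now: [2 1 4 3 5]
Gen 5 (s3): strand 4 crosses over strand 3. Perm now: [2 1 3 4 5]
Gen 6 (s4): strand 4 crosses over strand 5. Perm now: [2 1 3 5 4]
Gen 7 (s4): strand 5 crosses over strand 4. Perm now: [2 1 3 4 5]
Gen 8 (s3^-1): strand 3 crosses under strand 4. Perm now: [2 1 4 3 5]
Gen 9 (s1^-1): strand 2 crosses under strand 1. Perm now: [1 2 4 3 5]
Gen 10 (s3): strand 4 crosses over strand 3. Perm now: [1 2 3 4 5]

Answer: 1 2 3 4 5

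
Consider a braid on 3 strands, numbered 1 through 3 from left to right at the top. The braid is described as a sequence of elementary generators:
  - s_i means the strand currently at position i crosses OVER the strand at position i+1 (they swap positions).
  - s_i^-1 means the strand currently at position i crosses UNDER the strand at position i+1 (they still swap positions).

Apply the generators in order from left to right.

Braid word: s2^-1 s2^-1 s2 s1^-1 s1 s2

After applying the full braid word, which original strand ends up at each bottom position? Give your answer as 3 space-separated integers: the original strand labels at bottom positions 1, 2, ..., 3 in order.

Gen 1 (s2^-1): strand 2 crosses under strand 3. Perm now: [1 3 2]
Gen 2 (s2^-1): strand 3 crosses under strand 2. Perm now: [1 2 3]
Gen 3 (s2): strand 2 crosses over strand 3. Perm now: [1 3 2]
Gen 4 (s1^-1): strand 1 crosses under strand 3. Perm now: [3 1 2]
Gen 5 (s1): strand 3 crosses over strand 1. Perm now: [1 3 2]
Gen 6 (s2): strand 3 crosses over strand 2. Perm now: [1 2 3]

Answer: 1 2 3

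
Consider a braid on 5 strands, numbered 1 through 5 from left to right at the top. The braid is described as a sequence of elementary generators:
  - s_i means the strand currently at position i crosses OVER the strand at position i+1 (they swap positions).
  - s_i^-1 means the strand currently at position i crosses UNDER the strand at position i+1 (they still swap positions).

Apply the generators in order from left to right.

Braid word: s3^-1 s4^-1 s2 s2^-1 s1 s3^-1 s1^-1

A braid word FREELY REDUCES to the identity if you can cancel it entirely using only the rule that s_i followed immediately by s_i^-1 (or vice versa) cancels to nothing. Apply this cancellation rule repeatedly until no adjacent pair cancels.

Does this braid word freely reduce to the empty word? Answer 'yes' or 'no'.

Gen 1 (s3^-1): push. Stack: [s3^-1]
Gen 2 (s4^-1): push. Stack: [s3^-1 s4^-1]
Gen 3 (s2): push. Stack: [s3^-1 s4^-1 s2]
Gen 4 (s2^-1): cancels prior s2. Stack: [s3^-1 s4^-1]
Gen 5 (s1): push. Stack: [s3^-1 s4^-1 s1]
Gen 6 (s3^-1): push. Stack: [s3^-1 s4^-1 s1 s3^-1]
Gen 7 (s1^-1): push. Stack: [s3^-1 s4^-1 s1 s3^-1 s1^-1]
Reduced word: s3^-1 s4^-1 s1 s3^-1 s1^-1

Answer: no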